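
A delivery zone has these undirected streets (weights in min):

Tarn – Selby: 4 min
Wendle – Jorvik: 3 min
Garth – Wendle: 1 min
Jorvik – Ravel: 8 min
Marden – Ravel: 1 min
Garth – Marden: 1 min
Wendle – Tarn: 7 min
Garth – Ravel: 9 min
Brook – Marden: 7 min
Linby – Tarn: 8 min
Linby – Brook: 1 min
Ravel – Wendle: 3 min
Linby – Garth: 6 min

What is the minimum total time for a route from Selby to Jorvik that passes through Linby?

22 min

Shortest Selby→Linby: Selby → Tarn → Linby = 12
Shortest Linby→Jorvik: Linby → Garth → Wendle → Jorvik = 10
Total via Linby: 12 + 10 = 22 min.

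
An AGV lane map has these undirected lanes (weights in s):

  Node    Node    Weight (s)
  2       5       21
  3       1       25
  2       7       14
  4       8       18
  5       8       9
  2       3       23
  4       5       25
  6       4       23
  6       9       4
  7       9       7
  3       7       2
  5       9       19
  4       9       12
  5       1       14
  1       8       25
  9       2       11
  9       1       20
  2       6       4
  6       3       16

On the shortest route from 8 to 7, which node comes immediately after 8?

5

Candidate routes:
8–5–2–7: 9+21+14 = 44
8–5–9–7: 9+19+7 = 35
8–5–2–6–9–7: 9+21+4+4+7 = 45
8–4–9–7: 18+12+7 = 37
The minimum is 35 s via 8–5–9–7.
So from 8 the first move is to 5.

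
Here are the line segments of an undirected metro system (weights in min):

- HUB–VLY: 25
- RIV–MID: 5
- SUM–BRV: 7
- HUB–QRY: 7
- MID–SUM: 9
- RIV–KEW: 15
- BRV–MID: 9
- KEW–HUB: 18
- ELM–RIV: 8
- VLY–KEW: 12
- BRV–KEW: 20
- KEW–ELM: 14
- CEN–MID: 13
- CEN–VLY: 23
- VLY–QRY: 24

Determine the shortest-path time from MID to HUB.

Shortest distances from MID:
MID: 0
RIV: 5  (via MID)
SUM: 9  (via MID)
BRV: 9  (via MID)
ELM: 13  (via RIV)
CEN: 13  (via MID)
KEW: 20  (via RIV)
VLY: 32  (via KEW)
HUB: 38  (via KEW)
Shortest route: MID → RIV → KEW → HUB = 38 min.

38 min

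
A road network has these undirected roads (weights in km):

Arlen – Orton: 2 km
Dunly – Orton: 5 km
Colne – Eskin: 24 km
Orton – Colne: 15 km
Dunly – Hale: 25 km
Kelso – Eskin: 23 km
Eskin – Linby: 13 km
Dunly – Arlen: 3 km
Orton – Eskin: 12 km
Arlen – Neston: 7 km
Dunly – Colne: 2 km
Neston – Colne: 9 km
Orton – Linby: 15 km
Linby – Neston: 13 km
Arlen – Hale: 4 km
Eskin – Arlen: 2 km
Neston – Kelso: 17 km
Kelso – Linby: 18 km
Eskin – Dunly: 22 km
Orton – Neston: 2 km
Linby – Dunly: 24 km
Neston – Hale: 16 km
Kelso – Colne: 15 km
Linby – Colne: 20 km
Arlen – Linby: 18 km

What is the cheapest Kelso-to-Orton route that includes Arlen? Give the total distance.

Shortest Kelso→Arlen: Kelso → Colne → Dunly → Arlen = 20
Best Arlen to Orton: Arlen → Orton costing 2
Total via Arlen: 20 + 2 = 22 km.

22 km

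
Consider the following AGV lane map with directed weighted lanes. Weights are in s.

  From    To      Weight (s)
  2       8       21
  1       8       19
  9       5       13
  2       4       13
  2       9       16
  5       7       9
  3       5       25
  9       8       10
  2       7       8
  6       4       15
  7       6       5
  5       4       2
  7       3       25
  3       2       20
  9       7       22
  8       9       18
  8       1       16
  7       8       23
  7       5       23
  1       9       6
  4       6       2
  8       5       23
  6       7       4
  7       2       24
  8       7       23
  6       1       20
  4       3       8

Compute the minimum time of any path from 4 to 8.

29 s

Enumerating some paths:
4–6–1–9–8: 2+20+6+10 = 38
4–6–7–8: 2+4+23 = 29
4–6–1–8: 2+20+19 = 41
Cheapest is 4–6–7–8 at 29 s.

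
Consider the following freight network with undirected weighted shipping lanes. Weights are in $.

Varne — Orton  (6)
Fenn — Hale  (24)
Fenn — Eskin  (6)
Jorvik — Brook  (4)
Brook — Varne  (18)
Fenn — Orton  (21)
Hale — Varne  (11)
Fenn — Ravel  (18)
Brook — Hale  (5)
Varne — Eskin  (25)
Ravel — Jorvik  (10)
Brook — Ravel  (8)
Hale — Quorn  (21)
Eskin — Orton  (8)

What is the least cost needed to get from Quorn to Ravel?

$34

Enumerating some paths:
Quorn - Hale - Brook - Jorvik - Ravel: 21+5+4+10 = 40
Quorn - Hale - Brook - Ravel: 21+5+8 = 34
Cheapest is Quorn - Hale - Brook - Ravel at $34.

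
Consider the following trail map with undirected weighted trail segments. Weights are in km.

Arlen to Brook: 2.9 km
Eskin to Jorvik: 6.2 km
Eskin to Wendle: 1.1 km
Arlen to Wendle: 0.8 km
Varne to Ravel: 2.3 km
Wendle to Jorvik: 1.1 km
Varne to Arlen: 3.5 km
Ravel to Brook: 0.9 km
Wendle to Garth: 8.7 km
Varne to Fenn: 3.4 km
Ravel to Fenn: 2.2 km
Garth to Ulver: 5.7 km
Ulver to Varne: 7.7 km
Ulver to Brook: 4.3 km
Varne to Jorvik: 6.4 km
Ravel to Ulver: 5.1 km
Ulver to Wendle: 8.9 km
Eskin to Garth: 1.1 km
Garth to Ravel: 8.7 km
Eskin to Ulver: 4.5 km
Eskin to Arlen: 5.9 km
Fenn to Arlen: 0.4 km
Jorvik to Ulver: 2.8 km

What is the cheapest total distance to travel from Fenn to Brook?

Settle nodes by increasing distance from Fenn:
Fenn: 0
Arlen: 0.4  (via Fenn)
Wendle: 1.2  (via Arlen)
Ravel: 2.2  (via Fenn)
Eskin: 2.3  (via Wendle)
Jorvik: 2.3  (via Wendle)
Brook: 3.1  (via Ravel)
Shortest route: Fenn–Ravel–Brook = 3.1 km.

3.1 km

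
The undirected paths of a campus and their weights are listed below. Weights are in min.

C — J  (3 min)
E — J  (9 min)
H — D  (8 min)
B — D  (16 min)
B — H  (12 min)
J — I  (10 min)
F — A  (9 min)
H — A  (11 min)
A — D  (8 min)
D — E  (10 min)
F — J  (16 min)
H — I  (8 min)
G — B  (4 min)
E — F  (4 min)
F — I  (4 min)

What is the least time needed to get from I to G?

24 min

Running Dijkstra from I:
I: 0
F: 4  (via I)
E: 8  (via F)
H: 8  (via I)
J: 10  (via I)
A: 13  (via F)
C: 13  (via J)
D: 16  (via H)
B: 20  (via H)
G: 24  (via B)
Shortest route: I → H → B → G = 24 min.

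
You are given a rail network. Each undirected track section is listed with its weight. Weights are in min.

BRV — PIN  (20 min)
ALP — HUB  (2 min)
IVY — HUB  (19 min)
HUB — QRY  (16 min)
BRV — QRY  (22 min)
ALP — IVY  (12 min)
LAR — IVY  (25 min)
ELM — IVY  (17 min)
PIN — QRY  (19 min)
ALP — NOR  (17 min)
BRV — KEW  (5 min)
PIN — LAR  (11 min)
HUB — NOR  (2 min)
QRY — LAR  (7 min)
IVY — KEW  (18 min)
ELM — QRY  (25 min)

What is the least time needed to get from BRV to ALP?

35 min

Shortest distances from BRV:
BRV: 0
KEW: 5  (via BRV)
PIN: 20  (via BRV)
QRY: 22  (via BRV)
IVY: 23  (via KEW)
LAR: 29  (via QRY)
ALP: 35  (via IVY)
Shortest route: BRV → KEW → IVY → ALP = 35 min.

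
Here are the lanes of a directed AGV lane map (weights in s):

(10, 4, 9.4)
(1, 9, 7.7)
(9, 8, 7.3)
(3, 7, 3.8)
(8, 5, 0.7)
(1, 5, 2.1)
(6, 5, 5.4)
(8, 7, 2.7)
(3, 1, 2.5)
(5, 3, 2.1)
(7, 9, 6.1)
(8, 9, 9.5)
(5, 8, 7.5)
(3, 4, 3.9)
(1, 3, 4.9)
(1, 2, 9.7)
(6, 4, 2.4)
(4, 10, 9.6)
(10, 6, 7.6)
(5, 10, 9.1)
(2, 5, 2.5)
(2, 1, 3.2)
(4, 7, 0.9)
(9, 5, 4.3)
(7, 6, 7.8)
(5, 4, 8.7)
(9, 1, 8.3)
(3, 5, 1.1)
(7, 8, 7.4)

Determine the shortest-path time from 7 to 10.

17.2 s

Enumerating some paths:
7 - 9 - 5 - 10: 6.1+4.3+9.1 = 19.5
7 - 8 - 5 - 10: 7.4+0.7+9.1 = 17.2
Cheapest is 7 - 8 - 5 - 10 at 17.2 s.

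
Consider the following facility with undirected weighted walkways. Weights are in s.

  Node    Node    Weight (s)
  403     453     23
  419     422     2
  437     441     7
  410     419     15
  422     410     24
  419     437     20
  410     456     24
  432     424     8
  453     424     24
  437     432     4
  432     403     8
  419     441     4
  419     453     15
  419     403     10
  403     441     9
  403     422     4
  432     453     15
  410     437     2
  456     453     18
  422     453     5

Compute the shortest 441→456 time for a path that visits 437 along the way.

Shortest 441→437: 441 → 437 = 7
Shortest 437→456: 437 → 410 → 456 = 26
Total via 437: 7 + 26 = 33 s.

33 s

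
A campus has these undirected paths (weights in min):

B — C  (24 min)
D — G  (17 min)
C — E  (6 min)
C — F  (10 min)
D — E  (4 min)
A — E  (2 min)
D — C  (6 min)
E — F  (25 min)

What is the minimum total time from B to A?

32 min

Running Dijkstra from B:
B: 0
C: 24  (via B)
D: 30  (via C)
E: 30  (via C)
A: 32  (via E)
Shortest route: B–C–E–A = 32 min.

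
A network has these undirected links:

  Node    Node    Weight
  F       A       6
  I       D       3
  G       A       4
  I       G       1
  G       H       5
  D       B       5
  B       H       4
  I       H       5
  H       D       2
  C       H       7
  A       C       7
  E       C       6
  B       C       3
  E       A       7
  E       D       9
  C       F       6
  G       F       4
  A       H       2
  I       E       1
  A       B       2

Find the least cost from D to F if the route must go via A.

Best D to A: D → H → A costing 4
Best A to F: A → F costing 6
Total via A: 4 + 6 = 10.

10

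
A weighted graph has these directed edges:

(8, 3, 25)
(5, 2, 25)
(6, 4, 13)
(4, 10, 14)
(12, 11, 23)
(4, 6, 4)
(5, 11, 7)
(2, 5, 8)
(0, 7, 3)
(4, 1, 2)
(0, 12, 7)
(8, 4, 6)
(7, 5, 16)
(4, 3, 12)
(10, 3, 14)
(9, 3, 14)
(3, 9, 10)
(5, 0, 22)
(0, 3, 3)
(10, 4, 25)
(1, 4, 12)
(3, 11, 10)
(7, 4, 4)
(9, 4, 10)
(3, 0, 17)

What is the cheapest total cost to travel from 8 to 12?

Compare a few routes:
8 - 4 - 10 - 3 - 0 - 12: 6+14+14+17+7 = 58
8 - 4 - 3 - 0 - 12: 6+12+17+7 = 42
8 - 3 - 0 - 12: 25+17+7 = 49
Cheapest is 8 - 4 - 3 - 0 - 12 at 42.

42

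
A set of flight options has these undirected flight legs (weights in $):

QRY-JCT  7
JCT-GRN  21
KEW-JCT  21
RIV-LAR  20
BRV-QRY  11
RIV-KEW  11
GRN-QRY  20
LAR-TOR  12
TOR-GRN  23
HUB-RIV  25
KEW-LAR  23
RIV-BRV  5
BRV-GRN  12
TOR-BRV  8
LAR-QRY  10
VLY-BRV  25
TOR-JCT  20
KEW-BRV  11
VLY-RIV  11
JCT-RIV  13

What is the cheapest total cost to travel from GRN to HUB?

Candidate routes:
GRN–BRV–KEW–RIV–HUB: 12+11+11+25 = 59
GRN–BRV–RIV–HUB: 12+5+25 = 42
Cheapest is GRN–BRV–RIV–HUB at $42.

$42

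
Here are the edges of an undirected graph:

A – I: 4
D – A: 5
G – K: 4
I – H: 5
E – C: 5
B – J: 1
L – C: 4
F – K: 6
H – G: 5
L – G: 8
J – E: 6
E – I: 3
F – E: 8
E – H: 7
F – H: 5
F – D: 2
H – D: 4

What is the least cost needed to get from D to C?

Candidate routes:
D–H–I–E–C: 4+5+3+5 = 17
D–F–E–C: 2+8+5 = 15
D–H–E–C: 4+7+5 = 16
D–A–I–E–C: 5+4+3+5 = 17
The minimum is 15 via D–F–E–C.

15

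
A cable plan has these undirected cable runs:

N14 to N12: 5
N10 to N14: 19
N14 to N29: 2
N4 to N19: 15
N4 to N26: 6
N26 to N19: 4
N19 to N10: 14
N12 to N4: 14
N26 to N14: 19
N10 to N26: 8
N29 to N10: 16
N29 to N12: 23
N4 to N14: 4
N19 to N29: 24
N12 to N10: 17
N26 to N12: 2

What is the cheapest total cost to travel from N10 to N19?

Candidate routes:
N10–N12–N26–N19: 17+2+4 = 23
N10–N19: 14 = 14
N10–N26–N19: 8+4 = 12
Cheapest is N10–N26–N19 at 12.

12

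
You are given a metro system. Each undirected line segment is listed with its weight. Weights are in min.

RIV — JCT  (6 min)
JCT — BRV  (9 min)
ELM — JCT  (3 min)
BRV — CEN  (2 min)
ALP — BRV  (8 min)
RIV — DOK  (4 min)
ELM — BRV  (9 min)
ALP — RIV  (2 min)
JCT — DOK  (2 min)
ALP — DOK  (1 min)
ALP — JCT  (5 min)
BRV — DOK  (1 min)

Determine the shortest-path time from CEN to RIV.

Compare a few routes:
CEN → BRV → DOK → RIV: 2+1+4 = 7
CEN → BRV → DOK → ALP → RIV: 2+1+1+2 = 6
CEN → BRV → DOK → JCT → RIV: 2+1+2+6 = 11
CEN → BRV → ALP → RIV: 2+8+2 = 12
Cheapest is CEN → BRV → DOK → ALP → RIV at 6 min.

6 min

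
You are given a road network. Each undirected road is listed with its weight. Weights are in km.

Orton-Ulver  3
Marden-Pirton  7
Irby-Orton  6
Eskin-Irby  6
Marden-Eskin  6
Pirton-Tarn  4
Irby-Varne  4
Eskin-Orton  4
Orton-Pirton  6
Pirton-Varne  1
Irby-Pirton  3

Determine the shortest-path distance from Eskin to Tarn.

13 km

Running Dijkstra from Eskin:
Eskin: 0
Orton: 4  (via Eskin)
Marden: 6  (via Eskin)
Irby: 6  (via Eskin)
Ulver: 7  (via Orton)
Pirton: 9  (via Irby)
Varne: 10  (via Irby)
Tarn: 13  (via Pirton)
Shortest route: Eskin → Irby → Pirton → Tarn = 13 km.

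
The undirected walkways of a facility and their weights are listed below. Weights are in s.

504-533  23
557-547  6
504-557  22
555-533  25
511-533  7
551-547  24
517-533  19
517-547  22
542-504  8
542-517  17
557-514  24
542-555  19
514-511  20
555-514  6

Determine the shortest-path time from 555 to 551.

60 s

Running Dijkstra from 555:
555: 0
514: 6  (via 555)
542: 19  (via 555)
533: 25  (via 555)
511: 26  (via 514)
504: 27  (via 542)
557: 30  (via 514)
547: 36  (via 557)
517: 36  (via 542)
551: 60  (via 547)
Shortest route: 555 → 514 → 557 → 547 → 551 = 60 s.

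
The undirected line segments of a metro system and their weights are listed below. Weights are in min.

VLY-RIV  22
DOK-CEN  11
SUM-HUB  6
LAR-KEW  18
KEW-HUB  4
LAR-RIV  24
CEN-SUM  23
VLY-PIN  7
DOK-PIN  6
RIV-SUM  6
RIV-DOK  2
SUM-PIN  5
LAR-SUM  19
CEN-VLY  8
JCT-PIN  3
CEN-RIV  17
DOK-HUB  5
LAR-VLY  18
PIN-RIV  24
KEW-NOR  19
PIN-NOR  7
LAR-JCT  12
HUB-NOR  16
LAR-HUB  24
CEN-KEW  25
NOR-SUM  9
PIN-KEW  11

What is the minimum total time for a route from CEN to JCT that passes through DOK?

20 min

Best CEN to DOK: CEN → DOK costing 11
Best DOK to JCT: DOK → PIN → JCT costing 9
Total via DOK: 11 + 9 = 20 min.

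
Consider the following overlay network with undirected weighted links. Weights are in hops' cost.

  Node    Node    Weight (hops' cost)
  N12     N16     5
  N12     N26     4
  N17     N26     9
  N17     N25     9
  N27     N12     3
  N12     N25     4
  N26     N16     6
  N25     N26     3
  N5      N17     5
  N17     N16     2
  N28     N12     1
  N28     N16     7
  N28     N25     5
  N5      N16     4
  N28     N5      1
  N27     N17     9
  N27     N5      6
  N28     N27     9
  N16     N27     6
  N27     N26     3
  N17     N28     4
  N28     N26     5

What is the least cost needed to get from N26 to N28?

5 hops' cost

Enumerating some paths:
N26–N25–N28: 3+5 = 8
N26–N28: 5 = 5
N26–N25–N12–N28: 3+4+1 = 8
N26–N27–N12–N28: 3+3+1 = 7
The minimum is 5 hops' cost via N26–N28.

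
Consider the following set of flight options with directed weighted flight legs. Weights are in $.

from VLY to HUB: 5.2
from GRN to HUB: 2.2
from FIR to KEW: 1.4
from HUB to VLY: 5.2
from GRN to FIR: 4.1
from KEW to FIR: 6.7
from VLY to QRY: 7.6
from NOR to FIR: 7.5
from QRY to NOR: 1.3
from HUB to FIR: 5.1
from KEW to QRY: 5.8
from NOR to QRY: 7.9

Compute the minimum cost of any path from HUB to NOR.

Enumerating some paths:
HUB → FIR → KEW → QRY → NOR: 5.1+1.4+5.8+1.3 = 13.6
HUB → VLY → QRY → NOR: 5.2+7.6+1.3 = 14.1
Cheapest is HUB → FIR → KEW → QRY → NOR at $13.6.

$13.6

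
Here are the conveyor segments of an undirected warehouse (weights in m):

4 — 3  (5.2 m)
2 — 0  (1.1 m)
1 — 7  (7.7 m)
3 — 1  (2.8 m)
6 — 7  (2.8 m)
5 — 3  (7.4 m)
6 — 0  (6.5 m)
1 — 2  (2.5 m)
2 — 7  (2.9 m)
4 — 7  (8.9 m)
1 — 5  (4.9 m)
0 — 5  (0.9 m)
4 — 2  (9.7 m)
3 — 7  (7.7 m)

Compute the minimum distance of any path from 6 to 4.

11.7 m

Enumerating some paths:
6 - 7 - 3 - 4: 2.8+7.7+5.2 = 15.7
6 - 7 - 2 - 1 - 3 - 4: 2.8+2.9+2.5+2.8+5.2 = 16.2
6 - 7 - 2 - 4: 2.8+2.9+9.7 = 15.4
6 - 7 - 4: 2.8+8.9 = 11.7
The minimum is 11.7 m via 6 - 7 - 4.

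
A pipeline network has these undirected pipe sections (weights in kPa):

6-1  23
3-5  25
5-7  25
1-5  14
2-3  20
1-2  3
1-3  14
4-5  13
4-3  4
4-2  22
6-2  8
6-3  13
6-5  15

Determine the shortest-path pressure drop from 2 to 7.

42 kPa

Settle nodes by increasing distance from 2:
2: 0
1: 3  (via 2)
6: 8  (via 2)
3: 17  (via 1)
5: 17  (via 1)
4: 21  (via 3)
7: 42  (via 5)
Shortest route: 2 → 1 → 5 → 7 = 42 kPa.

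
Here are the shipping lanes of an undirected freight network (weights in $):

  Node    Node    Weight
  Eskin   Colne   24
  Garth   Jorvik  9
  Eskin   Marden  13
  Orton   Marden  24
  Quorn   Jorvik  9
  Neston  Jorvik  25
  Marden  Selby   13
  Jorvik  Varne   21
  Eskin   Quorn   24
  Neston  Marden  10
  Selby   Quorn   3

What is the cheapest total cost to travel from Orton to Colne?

Candidate routes:
Orton - Marden - Selby - Quorn - Eskin - Colne: 24+13+3+24+24 = 88
Orton - Marden - Neston - Jorvik - Quorn - Eskin - Colne: 24+10+25+9+24+24 = 116
Orton - Marden - Eskin - Colne: 24+13+24 = 61
The minimum is $61 via Orton - Marden - Eskin - Colne.

$61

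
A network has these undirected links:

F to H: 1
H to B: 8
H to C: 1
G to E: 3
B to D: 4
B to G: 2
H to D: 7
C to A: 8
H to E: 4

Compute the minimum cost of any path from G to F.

8

Candidate routes:
G–B–D–H–F: 2+4+7+1 = 14
G–B–H–F: 2+8+1 = 11
G–E–H–F: 3+4+1 = 8
Cheapest is G–E–H–F at 8.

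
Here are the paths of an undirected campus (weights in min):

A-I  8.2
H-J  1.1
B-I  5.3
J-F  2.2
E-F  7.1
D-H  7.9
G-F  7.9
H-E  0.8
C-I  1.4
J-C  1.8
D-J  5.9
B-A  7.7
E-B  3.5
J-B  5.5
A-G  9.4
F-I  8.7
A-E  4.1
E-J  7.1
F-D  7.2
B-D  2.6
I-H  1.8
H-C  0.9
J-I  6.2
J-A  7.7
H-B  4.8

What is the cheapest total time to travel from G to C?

Candidate routes:
G → F → J → H → I → C: 7.9+2.2+1.1+1.8+1.4 = 14.4
G → F → J → C: 7.9+2.2+1.8 = 11.9
G → F → J → H → C: 7.9+2.2+1.1+0.9 = 12.1
The minimum is 11.9 min via G → F → J → C.

11.9 min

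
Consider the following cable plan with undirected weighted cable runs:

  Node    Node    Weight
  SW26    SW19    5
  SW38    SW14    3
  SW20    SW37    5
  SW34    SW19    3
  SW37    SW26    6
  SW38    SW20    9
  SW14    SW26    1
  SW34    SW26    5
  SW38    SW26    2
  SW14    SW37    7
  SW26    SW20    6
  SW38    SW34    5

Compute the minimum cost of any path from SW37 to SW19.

11

Running Dijkstra from SW37:
SW37: 0
SW20: 5  (via SW37)
SW26: 6  (via SW37)
SW14: 7  (via SW37)
SW38: 8  (via SW26)
SW19: 11  (via SW26)
Shortest route: SW37 → SW26 → SW19 = 11.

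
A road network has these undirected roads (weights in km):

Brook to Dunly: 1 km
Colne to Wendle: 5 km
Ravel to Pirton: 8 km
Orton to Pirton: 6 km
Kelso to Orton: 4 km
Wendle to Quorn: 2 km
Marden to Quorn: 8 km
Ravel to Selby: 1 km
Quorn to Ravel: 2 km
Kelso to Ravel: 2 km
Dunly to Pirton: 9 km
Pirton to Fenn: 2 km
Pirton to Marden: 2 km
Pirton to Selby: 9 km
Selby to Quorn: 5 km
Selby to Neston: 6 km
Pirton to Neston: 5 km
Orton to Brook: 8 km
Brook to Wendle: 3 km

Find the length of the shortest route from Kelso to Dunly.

Enumerating some paths:
Kelso–Orton–Brook–Dunly: 4+8+1 = 13
Kelso–Ravel–Quorn–Wendle–Brook–Dunly: 2+2+2+3+1 = 10
Cheapest is Kelso–Ravel–Quorn–Wendle–Brook–Dunly at 10 km.

10 km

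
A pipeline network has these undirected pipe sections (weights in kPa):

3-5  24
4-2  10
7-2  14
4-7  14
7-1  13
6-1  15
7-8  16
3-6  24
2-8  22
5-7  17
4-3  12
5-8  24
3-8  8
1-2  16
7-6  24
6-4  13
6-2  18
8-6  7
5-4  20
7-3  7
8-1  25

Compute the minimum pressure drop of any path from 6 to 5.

Running Dijkstra from 6:
6: 0
8: 7  (via 6)
4: 13  (via 6)
1: 15  (via 6)
3: 15  (via 8)
2: 18  (via 6)
7: 22  (via 3)
5: 31  (via 8)
Shortest route: 6–8–5 = 31 kPa.

31 kPa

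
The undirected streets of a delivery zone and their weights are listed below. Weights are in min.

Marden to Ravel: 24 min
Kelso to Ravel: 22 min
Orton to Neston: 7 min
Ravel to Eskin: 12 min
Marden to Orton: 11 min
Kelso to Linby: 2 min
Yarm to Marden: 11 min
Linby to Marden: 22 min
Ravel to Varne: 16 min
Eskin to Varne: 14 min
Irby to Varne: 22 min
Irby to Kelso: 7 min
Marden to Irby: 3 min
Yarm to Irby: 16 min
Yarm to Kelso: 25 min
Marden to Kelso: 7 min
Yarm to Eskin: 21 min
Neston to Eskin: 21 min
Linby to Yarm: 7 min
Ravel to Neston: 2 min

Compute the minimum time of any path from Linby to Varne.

31 min

Shortest distances from Linby:
Linby: 0
Kelso: 2  (via Linby)
Yarm: 7  (via Linby)
Irby: 9  (via Kelso)
Marden: 9  (via Kelso)
Orton: 20  (via Marden)
Ravel: 24  (via Kelso)
Neston: 26  (via Ravel)
Eskin: 28  (via Yarm)
Varne: 31  (via Irby)
Shortest route: Linby → Kelso → Irby → Varne = 31 min.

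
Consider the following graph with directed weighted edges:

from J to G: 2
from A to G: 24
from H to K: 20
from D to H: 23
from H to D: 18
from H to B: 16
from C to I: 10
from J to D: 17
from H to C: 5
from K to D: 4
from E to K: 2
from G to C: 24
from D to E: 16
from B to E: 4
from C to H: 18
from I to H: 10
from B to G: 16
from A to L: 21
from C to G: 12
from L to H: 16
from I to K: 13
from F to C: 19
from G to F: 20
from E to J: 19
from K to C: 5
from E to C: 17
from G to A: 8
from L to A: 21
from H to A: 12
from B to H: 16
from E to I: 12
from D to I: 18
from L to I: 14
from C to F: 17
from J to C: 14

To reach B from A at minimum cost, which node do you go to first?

Enumerating some paths:
A → L → I → H → B: 21+14+10+16 = 61
A → L → H → B: 21+16+16 = 53
The minimum is 53 via A → L → H → B.
So from A the first move is to L.

L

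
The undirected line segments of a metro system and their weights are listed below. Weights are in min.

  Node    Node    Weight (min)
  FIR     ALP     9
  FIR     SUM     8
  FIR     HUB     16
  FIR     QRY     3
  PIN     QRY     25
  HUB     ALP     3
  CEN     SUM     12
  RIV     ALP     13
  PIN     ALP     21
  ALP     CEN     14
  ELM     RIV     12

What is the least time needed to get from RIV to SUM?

Enumerating some paths:
RIV - ALP - CEN - SUM: 13+14+12 = 39
RIV - ALP - FIR - SUM: 13+9+8 = 30
Cheapest is RIV - ALP - FIR - SUM at 30 min.

30 min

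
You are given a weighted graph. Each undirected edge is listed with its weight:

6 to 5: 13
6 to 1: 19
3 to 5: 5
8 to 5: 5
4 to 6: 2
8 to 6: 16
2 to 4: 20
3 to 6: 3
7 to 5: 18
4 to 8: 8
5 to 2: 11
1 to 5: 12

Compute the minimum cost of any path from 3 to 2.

Settle nodes by increasing distance from 3:
3: 0
6: 3  (via 3)
4: 5  (via 6)
5: 5  (via 3)
8: 10  (via 5)
2: 16  (via 5)
Shortest route: 3 → 5 → 2 = 16.

16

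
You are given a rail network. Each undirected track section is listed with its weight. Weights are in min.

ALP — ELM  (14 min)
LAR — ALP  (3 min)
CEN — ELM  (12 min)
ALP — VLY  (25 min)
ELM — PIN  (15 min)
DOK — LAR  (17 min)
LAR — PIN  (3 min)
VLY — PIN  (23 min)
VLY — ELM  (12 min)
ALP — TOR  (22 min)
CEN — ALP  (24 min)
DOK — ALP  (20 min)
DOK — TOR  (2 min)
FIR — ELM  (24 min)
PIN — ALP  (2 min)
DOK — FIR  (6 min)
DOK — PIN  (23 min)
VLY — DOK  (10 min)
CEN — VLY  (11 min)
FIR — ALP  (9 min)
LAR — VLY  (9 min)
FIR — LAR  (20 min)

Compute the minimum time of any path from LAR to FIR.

12 min

Running Dijkstra from LAR:
LAR: 0
PIN: 3  (via LAR)
ALP: 3  (via LAR)
VLY: 9  (via LAR)
FIR: 12  (via ALP)
Shortest route: LAR–ALP–FIR = 12 min.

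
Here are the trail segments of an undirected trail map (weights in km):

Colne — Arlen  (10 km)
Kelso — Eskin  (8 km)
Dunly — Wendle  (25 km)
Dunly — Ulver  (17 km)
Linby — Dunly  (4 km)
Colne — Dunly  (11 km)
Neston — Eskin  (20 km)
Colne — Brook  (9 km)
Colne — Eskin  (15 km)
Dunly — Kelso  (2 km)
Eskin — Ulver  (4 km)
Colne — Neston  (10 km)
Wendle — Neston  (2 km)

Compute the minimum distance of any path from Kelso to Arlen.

Shortest distances from Kelso:
Kelso: 0
Dunly: 2  (via Kelso)
Linby: 6  (via Dunly)
Eskin: 8  (via Kelso)
Ulver: 12  (via Eskin)
Colne: 13  (via Dunly)
Brook: 22  (via Colne)
Arlen: 23  (via Colne)
Shortest route: Kelso–Dunly–Colne–Arlen = 23 km.

23 km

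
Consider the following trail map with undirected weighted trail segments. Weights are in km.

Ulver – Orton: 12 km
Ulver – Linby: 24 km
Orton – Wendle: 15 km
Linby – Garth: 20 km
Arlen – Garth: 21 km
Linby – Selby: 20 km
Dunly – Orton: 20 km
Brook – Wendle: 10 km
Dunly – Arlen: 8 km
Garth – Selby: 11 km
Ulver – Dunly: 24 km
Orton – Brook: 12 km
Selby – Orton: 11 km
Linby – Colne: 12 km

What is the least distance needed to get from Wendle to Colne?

Running Dijkstra from Wendle:
Wendle: 0
Brook: 10  (via Wendle)
Orton: 15  (via Wendle)
Selby: 26  (via Orton)
Ulver: 27  (via Orton)
Dunly: 35  (via Orton)
Garth: 37  (via Selby)
Arlen: 43  (via Dunly)
Linby: 46  (via Selby)
Colne: 58  (via Linby)
Shortest route: Wendle–Orton–Selby–Linby–Colne = 58 km.

58 km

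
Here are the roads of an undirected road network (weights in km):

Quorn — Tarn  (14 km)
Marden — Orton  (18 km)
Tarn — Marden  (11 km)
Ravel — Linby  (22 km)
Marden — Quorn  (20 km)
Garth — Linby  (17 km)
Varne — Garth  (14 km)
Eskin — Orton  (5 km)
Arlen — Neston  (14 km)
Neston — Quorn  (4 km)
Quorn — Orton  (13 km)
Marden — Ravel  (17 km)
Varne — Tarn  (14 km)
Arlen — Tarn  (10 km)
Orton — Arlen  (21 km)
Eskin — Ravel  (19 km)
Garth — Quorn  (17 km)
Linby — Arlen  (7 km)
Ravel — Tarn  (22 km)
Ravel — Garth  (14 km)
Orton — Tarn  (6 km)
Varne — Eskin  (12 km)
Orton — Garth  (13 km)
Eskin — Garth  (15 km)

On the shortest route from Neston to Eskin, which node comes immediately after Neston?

Compare a few routes:
Neston–Quorn–Orton–Eskin: 4+13+5 = 22
Neston–Quorn–Tarn–Orton–Eskin: 4+14+6+5 = 29
Cheapest is Neston–Quorn–Orton–Eskin at 22 km.
So from Neston the first move is to Quorn.

Quorn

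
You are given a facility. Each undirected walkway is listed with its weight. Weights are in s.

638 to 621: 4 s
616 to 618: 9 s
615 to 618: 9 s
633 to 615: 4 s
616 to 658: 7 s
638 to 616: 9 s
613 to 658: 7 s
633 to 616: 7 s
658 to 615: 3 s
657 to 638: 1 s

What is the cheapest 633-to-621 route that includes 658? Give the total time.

Best 633 to 658: 633–615–658 costing 7
Best 658 to 621: 658–616–638–621 costing 20
Total via 658: 7 + 20 = 27 s.

27 s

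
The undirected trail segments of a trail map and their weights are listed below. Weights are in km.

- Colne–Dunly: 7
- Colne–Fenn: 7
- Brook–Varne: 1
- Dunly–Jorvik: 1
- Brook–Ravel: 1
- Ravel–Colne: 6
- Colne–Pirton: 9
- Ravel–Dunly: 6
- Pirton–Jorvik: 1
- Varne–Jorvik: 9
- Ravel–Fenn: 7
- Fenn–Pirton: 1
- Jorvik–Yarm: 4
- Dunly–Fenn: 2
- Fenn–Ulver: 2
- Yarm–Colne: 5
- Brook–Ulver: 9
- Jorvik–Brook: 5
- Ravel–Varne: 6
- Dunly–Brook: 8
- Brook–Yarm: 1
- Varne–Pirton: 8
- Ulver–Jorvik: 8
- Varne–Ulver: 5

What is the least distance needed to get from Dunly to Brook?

6 km

Shortest distances from Dunly:
Dunly: 0
Jorvik: 1  (via Dunly)
Fenn: 2  (via Dunly)
Pirton: 2  (via Jorvik)
Ulver: 4  (via Fenn)
Yarm: 5  (via Jorvik)
Brook: 6  (via Jorvik)
Shortest route: Dunly → Jorvik → Brook = 6 km.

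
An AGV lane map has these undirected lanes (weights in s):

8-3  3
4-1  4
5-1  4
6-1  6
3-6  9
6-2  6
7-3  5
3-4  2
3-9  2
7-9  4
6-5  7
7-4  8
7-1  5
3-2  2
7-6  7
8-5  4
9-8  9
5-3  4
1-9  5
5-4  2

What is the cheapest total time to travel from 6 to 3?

8 s

Enumerating some paths:
6–3: 9 = 9
6–2–3: 6+2 = 8
Cheapest is 6–2–3 at 8 s.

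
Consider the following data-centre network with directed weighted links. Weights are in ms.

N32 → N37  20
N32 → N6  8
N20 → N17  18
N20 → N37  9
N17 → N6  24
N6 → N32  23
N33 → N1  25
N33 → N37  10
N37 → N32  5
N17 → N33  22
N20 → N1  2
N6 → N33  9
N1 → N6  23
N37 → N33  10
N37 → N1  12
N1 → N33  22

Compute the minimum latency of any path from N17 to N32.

Compare a few routes:
N17–N6–N32: 24+23 = 47
N17–N33–N37–N32: 22+10+5 = 37
The minimum is 37 ms via N17–N33–N37–N32.

37 ms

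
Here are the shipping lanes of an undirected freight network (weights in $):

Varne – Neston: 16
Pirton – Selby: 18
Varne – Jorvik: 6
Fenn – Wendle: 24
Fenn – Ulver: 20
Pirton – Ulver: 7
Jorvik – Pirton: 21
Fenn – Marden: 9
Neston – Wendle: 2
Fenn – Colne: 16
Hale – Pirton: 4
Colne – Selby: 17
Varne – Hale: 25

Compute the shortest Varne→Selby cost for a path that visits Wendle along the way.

$75

Shortest Varne→Wendle: Varne–Neston–Wendle = 18
Shortest Wendle→Selby: Wendle–Fenn–Colne–Selby = 57
Total via Wendle: 18 + 57 = $75.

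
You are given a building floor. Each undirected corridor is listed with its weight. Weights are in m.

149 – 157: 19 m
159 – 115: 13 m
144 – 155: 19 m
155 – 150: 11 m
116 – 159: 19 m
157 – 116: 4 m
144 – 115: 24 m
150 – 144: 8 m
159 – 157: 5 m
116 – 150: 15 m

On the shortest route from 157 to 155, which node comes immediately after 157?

116

Compare a few routes:
157–116–150–155: 4+15+11 = 30
157–116–150–144–155: 4+15+8+19 = 46
The minimum is 30 m via 157–116–150–155.
So from 157 the first move is to 116.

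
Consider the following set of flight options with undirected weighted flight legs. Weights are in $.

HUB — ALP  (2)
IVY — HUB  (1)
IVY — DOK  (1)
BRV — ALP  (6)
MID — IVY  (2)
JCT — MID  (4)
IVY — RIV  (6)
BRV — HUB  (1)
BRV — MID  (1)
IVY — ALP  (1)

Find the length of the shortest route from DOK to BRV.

Compare a few routes:
DOK - IVY - HUB - BRV: 1+1+1 = 3
DOK - IVY - MID - BRV: 1+2+1 = 4
Cheapest is DOK - IVY - HUB - BRV at $3.

$3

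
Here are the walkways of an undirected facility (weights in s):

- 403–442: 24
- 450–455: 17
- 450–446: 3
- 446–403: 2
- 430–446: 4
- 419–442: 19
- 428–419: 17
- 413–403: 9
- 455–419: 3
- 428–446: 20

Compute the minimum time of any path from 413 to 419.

34 s

Enumerating some paths:
413 → 403 → 446 → 428 → 419: 9+2+20+17 = 48
413 → 403 → 446 → 450 → 455 → 419: 9+2+3+17+3 = 34
The minimum is 34 s via 413 → 403 → 446 → 450 → 455 → 419.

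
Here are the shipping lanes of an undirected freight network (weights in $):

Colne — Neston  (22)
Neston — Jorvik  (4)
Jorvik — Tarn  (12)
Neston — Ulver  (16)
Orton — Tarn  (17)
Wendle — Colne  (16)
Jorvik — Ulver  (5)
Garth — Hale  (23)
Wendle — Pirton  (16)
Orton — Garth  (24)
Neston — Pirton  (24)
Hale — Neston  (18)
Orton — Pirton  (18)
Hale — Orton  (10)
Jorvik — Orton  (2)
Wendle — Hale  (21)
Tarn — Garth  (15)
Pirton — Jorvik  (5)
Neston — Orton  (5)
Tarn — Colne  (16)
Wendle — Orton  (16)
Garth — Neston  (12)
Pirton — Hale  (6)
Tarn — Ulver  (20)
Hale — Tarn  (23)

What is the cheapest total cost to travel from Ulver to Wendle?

Candidate routes:
Ulver - Jorvik - Orton - Wendle: 5+2+16 = 23
Ulver - Jorvik - Pirton - Wendle: 5+5+16 = 26
Cheapest is Ulver - Jorvik - Orton - Wendle at $23.

$23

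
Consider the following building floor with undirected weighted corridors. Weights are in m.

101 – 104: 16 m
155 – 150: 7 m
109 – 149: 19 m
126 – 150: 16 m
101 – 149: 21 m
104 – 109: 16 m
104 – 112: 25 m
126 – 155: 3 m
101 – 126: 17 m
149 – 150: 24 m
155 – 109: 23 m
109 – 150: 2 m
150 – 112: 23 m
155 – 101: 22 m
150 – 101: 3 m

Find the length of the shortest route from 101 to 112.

26 m

Enumerating some paths:
101 → 150 → 109 → 104 → 112: 3+2+16+25 = 46
101 → 150 → 112: 3+23 = 26
101 → 104 → 112: 16+25 = 41
Cheapest is 101 → 150 → 112 at 26 m.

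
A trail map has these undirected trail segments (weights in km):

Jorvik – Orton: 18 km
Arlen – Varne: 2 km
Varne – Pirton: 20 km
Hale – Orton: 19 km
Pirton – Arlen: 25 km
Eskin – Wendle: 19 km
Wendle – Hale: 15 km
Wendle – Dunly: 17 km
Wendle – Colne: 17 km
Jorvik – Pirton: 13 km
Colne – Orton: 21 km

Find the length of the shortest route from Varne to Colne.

Settle nodes by increasing distance from Varne:
Varne: 0
Arlen: 2  (via Varne)
Pirton: 20  (via Varne)
Jorvik: 33  (via Pirton)
Orton: 51  (via Jorvik)
Hale: 70  (via Orton)
Colne: 72  (via Orton)
Shortest route: Varne → Pirton → Jorvik → Orton → Colne = 72 km.

72 km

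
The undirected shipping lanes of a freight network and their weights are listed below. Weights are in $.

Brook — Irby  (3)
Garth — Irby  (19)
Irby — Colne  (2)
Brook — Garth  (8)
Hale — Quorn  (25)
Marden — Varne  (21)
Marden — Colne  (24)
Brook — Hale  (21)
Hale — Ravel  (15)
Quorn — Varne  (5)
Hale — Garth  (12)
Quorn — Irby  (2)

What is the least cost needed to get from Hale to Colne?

$25

Candidate routes:
Hale–Garth–Brook–Irby–Colne: 12+8+3+2 = 25
Hale–Brook–Irby–Colne: 21+3+2 = 26
The minimum is $25 via Hale–Garth–Brook–Irby–Colne.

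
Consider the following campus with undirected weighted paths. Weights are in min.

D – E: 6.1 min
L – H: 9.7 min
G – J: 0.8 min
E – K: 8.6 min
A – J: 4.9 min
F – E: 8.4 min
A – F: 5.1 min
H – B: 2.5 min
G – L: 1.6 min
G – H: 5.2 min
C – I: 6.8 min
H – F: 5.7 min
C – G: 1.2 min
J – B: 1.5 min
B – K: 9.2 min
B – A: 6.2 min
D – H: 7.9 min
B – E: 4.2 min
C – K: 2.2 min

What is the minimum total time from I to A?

13.7 min

Compare a few routes:
I - C - G - J - B - A: 6.8+1.2+0.8+1.5+6.2 = 16.5
I - C - G - H - B - A: 6.8+1.2+5.2+2.5+6.2 = 21.9
I - C - G - J - A: 6.8+1.2+0.8+4.9 = 13.7
The minimum is 13.7 min via I - C - G - J - A.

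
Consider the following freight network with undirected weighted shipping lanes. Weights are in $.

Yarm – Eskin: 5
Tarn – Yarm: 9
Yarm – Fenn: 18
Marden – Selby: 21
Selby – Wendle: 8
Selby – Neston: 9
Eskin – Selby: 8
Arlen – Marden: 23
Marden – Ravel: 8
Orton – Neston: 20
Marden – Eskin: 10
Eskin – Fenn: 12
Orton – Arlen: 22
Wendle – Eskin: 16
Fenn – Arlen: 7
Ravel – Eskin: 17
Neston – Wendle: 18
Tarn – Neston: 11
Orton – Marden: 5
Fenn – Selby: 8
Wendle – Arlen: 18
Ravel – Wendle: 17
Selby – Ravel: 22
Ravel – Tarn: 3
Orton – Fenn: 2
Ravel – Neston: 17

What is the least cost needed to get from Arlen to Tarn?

$25

Compare a few routes:
Arlen - Fenn - Eskin - Yarm - Tarn: 7+12+5+9 = 33
Arlen - Fenn - Orton - Marden - Ravel - Tarn: 7+2+5+8+3 = 25
The minimum is $25 via Arlen - Fenn - Orton - Marden - Ravel - Tarn.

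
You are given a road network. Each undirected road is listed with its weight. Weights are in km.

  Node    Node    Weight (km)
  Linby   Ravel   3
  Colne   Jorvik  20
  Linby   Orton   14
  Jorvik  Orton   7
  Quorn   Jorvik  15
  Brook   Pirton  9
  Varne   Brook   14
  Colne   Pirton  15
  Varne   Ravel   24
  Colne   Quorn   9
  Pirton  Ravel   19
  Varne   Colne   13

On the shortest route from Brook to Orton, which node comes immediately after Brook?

Compare a few routes:
Brook–Pirton–Ravel–Linby–Orton: 9+19+3+14 = 45
Brook–Pirton–Colne–Jorvik–Orton: 9+15+20+7 = 51
Brook–Varne–Colne–Jorvik–Orton: 14+13+20+7 = 54
The minimum is 45 km via Brook–Pirton–Ravel–Linby–Orton.
So from Brook the first move is to Pirton.

Pirton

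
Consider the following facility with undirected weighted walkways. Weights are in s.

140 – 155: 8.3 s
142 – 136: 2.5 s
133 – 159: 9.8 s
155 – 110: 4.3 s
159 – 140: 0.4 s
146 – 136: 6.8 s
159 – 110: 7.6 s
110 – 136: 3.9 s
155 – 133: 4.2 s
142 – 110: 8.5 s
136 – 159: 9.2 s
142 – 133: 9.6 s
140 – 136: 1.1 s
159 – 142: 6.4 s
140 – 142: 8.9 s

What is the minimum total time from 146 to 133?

18.1 s

Candidate routes:
146 - 136 - 142 - 133: 6.8+2.5+9.6 = 18.9
146 - 136 - 140 - 159 - 133: 6.8+1.1+0.4+9.8 = 18.1
146 - 136 - 110 - 155 - 133: 6.8+3.9+4.3+4.2 = 19.2
The minimum is 18.1 s via 146 - 136 - 140 - 159 - 133.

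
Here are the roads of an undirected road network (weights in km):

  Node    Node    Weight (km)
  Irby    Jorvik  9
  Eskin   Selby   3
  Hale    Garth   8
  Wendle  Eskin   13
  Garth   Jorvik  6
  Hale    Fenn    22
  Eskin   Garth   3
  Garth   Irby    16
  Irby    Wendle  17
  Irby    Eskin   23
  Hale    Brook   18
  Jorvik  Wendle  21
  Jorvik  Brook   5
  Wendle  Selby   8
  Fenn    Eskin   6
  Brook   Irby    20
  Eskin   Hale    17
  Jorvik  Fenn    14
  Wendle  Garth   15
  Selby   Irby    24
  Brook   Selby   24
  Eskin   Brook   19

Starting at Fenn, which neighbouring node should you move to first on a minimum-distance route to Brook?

Compare a few routes:
Fenn - Jorvik - Brook: 14+5 = 19
Fenn - Eskin - Garth - Jorvik - Brook: 6+3+6+5 = 20
Fenn - Eskin - Brook: 6+19 = 25
The minimum is 19 km via Fenn - Jorvik - Brook.
So from Fenn the first move is to Jorvik.

Jorvik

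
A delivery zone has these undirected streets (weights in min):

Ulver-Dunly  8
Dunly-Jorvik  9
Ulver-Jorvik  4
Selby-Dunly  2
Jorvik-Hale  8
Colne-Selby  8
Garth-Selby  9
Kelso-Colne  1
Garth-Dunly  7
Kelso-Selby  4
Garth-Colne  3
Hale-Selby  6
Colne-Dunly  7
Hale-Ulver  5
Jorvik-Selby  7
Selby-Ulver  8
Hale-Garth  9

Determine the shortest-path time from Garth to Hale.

Candidate routes:
Garth - Colne - Kelso - Selby - Hale: 3+1+4+6 = 14
Garth - Hale: 9 = 9
Garth - Selby - Hale: 9+6 = 15
Cheapest is Garth - Hale at 9 min.

9 min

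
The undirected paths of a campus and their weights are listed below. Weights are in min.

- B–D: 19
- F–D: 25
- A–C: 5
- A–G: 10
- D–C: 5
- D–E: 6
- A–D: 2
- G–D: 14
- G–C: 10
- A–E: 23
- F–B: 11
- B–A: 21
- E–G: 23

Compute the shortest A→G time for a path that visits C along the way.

Best A to C: A → C costing 5
Best C to G: C → G costing 10
Total via C: 5 + 10 = 15 min.

15 min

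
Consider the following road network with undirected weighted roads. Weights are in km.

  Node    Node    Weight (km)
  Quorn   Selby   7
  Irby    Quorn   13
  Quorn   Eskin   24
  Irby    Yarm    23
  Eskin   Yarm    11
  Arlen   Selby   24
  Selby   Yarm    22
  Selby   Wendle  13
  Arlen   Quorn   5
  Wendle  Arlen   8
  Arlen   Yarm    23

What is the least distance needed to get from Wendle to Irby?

Settle nodes by increasing distance from Wendle:
Wendle: 0
Arlen: 8  (via Wendle)
Quorn: 13  (via Arlen)
Selby: 13  (via Wendle)
Irby: 26  (via Quorn)
Shortest route: Wendle–Arlen–Quorn–Irby = 26 km.

26 km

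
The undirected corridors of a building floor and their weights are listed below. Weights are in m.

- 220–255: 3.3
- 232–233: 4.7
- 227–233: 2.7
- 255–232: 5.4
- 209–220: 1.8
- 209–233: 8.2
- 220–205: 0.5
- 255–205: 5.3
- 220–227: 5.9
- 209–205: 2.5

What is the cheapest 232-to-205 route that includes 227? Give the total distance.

Best 232 to 227: 232 → 233 → 227 costing 7.4
Shortest 227→205: 227 → 220 → 205 = 6.4
Total via 227: 7.4 + 6.4 = 13.8 m.

13.8 m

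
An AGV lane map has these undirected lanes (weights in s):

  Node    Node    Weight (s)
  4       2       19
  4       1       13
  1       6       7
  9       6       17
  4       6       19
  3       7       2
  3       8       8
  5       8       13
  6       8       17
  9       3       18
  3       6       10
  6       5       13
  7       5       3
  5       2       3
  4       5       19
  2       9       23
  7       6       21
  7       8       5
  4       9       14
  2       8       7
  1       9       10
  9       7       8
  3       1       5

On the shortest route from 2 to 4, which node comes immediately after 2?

Candidate routes:
2–5–4: 3+19 = 22
2–5–7–9–4: 3+3+8+14 = 28
2–4: 19 = 19
2–5–7–3–1–4: 3+3+2+5+13 = 26
The minimum is 19 s via 2–4.
So from 2 the first move is to 4.

4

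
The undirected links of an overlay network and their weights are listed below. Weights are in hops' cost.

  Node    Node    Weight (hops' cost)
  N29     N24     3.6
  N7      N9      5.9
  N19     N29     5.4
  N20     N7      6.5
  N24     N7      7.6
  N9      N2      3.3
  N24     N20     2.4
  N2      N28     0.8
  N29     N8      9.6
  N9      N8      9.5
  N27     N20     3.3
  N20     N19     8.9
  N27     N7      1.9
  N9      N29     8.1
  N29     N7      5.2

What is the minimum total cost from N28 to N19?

Shortest distances from N28:
N28: 0
N2: 0.8  (via N28)
N9: 4.1  (via N2)
N7: 10  (via N9)
N27: 11.9  (via N7)
N29: 12.2  (via N9)
N8: 13.6  (via N9)
N20: 15.2  (via N27)
N24: 15.8  (via N29)
N19: 17.6  (via N29)
Shortest route: N28–N2–N9–N29–N19 = 17.6 hops' cost.

17.6 hops' cost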